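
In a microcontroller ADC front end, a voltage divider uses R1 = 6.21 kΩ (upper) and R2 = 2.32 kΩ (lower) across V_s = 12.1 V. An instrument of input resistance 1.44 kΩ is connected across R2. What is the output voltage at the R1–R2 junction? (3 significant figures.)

V_out ≈ 1.51 V

First combine the lower leg with the load: R2 ‖ R_L = 0.8885 kΩ.
Now apply the divider: V_out = 12.1 × 0.1252 = 1.515 V.
(Unloaded it would be 3.29 V; the load pulls it down.)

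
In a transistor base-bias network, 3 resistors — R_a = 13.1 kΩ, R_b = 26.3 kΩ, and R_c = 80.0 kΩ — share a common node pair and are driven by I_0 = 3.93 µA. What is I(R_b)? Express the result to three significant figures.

Conductances: ΣG = 1/13.1 + 1/26.3 + 1/80.0 = 0.1269 (1/kΩ).
R_b takes the fraction G_k/ΣG = 0.03802/0.1269 = 0.2997, so I = 3.93 × 0.2997 = 1.178 µA.

I ≈ 1.18 µA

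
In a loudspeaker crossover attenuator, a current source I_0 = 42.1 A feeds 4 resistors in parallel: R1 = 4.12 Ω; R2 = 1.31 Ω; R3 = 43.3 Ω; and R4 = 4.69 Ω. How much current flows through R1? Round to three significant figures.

Total conductance ΣG = 1/4.12 + 1/1.31 + 1/43.3 + 1/4.69 = 1.242 (units of 1/Ω).
Current divider: I(R1) = I_0 · G_k/ΣG = 42.1 × (0.2427/1.242) = 42.1 × 0.1954 = 8.225 A.

I ≈ 8.22 A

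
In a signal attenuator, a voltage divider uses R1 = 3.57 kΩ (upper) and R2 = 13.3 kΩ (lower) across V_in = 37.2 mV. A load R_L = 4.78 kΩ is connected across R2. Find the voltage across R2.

The load sits in parallel with R2, giving an effective lower resistance R2' = R2·R_L/(R2+R_L) = 3.516 kΩ.
Now apply the divider: V_out = 37.2 × 0.4962 = 18.46 mV.
(Unloaded it would be 29.3 mV; the load pulls it down.)

V_out ≈ 18.5 mV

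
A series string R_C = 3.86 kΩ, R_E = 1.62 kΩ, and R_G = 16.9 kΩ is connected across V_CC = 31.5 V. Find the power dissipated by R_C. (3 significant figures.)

The common current is I = 31.5/22.38 = 1.408 mA.
V(R_C) = I·R = 5.433 V; P = V·I = 5.433 × 1.408 = 7.647 mW.

P ≈ 7.65 mW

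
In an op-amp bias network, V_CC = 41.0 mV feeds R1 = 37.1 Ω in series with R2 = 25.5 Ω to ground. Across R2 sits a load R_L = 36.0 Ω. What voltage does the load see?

R2 ‖ R_L = (25.5 × 36.0)/(25.5 + 36.0) = 14.93 Ω.
Then V_out = V_CC · R2'/(R1 + R2') = 41.0 × 14.93/52.03 = 11.76 mV.
(Unloaded it would be 16.7 mV; the load pulls it down.)

V_out ≈ 11.8 mV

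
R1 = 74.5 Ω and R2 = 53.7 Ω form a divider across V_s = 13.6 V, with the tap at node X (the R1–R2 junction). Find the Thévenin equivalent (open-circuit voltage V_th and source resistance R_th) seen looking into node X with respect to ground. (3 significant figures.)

V_th is the unloaded tap voltage: V_s · R2/(R1+R2) = 13.6 × 0.4189 = 5.697 V.
Zeroing V_s shorts the top of R1 to ground, so R_th = R1 ‖ R2 = 31.21 Ω.

V_th ≈ 5.70 V, R_th ≈ 31.2 Ω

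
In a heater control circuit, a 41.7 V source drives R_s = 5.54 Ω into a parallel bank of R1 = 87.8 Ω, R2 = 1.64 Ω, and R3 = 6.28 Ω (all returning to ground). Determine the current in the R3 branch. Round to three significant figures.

Parallel bank: R_p = 1/(1/87.8 + 1/1.64 + 1/6.28) = 1.281 Ω.
V_A by voltage divider: V_A = 41.7 × 1.281/(5.54 + 1.281) = 7.833 V.
I(R3) = V_A / R3 = 7.833/6.28 = 1.247 A.

I ≈ 1.25 A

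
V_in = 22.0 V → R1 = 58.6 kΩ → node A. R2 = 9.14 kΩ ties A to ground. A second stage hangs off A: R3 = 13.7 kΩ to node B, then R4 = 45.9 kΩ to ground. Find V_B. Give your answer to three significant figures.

V_B ≈ 2.02 V

Looking into the second stage from A: R3 + R4 = 59.60 kΩ appears in parallel with R2.
Effective lower resistance at A: R2 ‖ 59.60 = 7.925 kΩ.
So V_A = 22.0 × 0.1191 = 2.621 V.
Stage 2 is unloaded, so V_B = V_A · R4/(R3+R4) = 2.621 × 45.9/59.60 = 2.018 V.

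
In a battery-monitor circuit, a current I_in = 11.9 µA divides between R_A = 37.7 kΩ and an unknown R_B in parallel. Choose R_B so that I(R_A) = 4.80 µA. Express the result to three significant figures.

R_B ≈ 25.5 kΩ

Two-branch current divider: I_A = I_in · R_B/(R_A + R_B).
4.80/11.9 = R_B/(R_A + R_B) → R_B = R_A · (0.4034)/(1 − 0.4034) = 37.7 × 0.6761 = 25.49 kΩ.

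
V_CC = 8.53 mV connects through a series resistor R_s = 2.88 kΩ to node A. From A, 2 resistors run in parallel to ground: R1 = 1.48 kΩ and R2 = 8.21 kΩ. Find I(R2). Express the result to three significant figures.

I ≈ 0.315 µA

Combine the parallel branches: R_p = (1/1.48 + 1/8.21)⁻¹ = 1.254 kΩ.
V_A = 8.53 × 1.254/4.134 = 2.587 mV.
Branch current I = V_A/R2 = 2.587/8.21 = 0.3152 µA.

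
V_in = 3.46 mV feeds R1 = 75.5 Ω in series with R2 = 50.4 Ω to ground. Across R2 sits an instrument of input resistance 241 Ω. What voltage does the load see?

First combine the lower leg with the load: R2 ‖ R_L = 41.68 Ω.
Now apply the divider: V_out = 3.46 × 0.3557 = 1.231 mV.

V_out ≈ 1.23 mV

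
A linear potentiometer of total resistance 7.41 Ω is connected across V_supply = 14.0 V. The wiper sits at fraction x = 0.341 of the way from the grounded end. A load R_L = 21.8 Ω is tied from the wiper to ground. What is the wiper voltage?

Lower segment x·R_p = 2.527 Ω; upper segment (1−x)·R_p = 4.883 Ω.
R_L loads the lower segment: effective lower R = 2.264 Ω.
Loaded-divider output: V_out = 14.0 × 0.3168 = 4.435 V.

V_out ≈ 4.44 V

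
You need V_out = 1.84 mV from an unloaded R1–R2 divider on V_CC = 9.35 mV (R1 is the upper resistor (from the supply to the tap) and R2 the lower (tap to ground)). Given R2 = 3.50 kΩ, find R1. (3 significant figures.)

R1 ≈ 14.3 kΩ

V_out/V_CC = R2/(R1+R2) = 0.1968.
R1 = R2·(1/k − 1) = 3.50 × 4.082 = 14.29 kΩ.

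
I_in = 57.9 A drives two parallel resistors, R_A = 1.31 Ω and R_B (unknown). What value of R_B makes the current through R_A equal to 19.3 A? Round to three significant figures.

In a two-way split, I_A/I_in = R_B/(R_A + R_B).
19.3/57.9 = R_B/(R_A + R_B) → R_B = R_A · (0.3333)/(1 − 0.3333) = 1.31 × 0.5000 = 0.6550 Ω.

R_B ≈ 0.655 Ω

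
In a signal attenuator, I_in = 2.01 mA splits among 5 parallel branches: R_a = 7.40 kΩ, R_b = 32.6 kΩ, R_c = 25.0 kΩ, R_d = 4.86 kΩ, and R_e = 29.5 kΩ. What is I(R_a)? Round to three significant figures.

Total conductance ΣG = 1/7.40 + 1/32.6 + 1/25.0 + 1/4.86 + 1/29.5 = 0.4455 (units of 1/kΩ).
R_a takes the fraction G_k/ΣG = 0.1351/0.4455 = 0.3034, so I = 2.01 × 0.3034 = 0.6097 mA.

I ≈ 0.610 mA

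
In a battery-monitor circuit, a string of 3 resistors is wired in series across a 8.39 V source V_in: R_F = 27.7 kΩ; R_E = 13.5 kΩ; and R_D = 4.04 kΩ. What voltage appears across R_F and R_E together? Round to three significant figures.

V ≈ 7.64 V

ΣR = 27.7 + 13.5 + 4.04 = 45.24 kΩ.
R_{R_F..R_E} = 27.7 + 13.5 = 41.20 kΩ.
By the voltage-divider rule, V = 8.39 × 41.20/45.24 = 7.641 V.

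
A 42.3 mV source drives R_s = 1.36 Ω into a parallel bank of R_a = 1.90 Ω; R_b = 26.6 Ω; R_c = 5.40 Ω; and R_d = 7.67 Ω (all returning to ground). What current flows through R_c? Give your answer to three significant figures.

Combine the parallel branches: R_p = (1/1.90 + 1/26.6 + 1/5.40 + 1/7.67)⁻¹ = 1.137 Ω.
V_A = 42.3 × 1.137/2.497 = 19.26 mV.
I(R_c) = V_A / R_c = 19.26/5.40 = 3.567 mA.

I ≈ 3.57 mA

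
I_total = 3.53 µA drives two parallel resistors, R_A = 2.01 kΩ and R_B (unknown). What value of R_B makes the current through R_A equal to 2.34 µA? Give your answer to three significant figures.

R_B ≈ 3.95 kΩ

Two-branch current divider: I_A = I_total · R_B/(R_A + R_B).
With f = 0.6629, R_B = R_A · f/(1−f) = 2.01 × 1.966 = 3.952 kΩ.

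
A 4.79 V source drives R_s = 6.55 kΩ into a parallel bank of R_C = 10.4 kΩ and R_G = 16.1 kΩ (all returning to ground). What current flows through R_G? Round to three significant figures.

Parallel bank: R_p = 1/(1/10.4 + 1/16.1) = 6.318 kΩ.
V_A = 4.79 × 6.318/12.87 = 2.352 V.
Branch current I = V_A/R_G = 2.352/16.1 = 0.1461 mA.
(Equivalently: I_total = 0.3722 mA, then current-divider fraction G_k/ΣG = 0.3925.)

I ≈ 0.146 mA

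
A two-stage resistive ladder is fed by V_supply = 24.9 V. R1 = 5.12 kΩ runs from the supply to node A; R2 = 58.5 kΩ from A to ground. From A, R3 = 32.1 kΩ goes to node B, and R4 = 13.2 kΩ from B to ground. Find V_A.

The second stage (R3 + R4 = 45.30 kΩ) loads node A in parallel with R2.
Effective lower resistance at A: R2 ‖ 45.30 = 25.53 kΩ.
V_A = 24.9 × 25.53/(5.12 + 25.53) = 20.74 V.

V_A ≈ 20.7 V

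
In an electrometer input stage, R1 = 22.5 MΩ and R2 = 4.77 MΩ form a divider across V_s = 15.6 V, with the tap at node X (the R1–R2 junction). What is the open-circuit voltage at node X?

V_th ≈ 2.73 V

Open-circuit (no load on X): V_th = V_s · R2/(R1 + R2) = 15.6 × 4.77/(22.50 + 4.77) = 2.729 V.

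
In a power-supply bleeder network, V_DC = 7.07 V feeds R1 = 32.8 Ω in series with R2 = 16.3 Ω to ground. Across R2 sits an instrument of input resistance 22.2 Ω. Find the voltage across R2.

V_out ≈ 1.57 V

The load sits in parallel with R2, giving an effective lower resistance R2' = R2·R_L/(R2+R_L) = 9.399 Ω.
Now apply the divider: V_out = 7.07 × 0.2227 = 1.575 V.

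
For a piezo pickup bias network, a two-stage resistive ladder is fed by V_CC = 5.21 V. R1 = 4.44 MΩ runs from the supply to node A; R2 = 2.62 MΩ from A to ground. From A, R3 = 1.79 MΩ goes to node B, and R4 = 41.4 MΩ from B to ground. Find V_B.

The second stage (R3 + R4 = 43.19 MΩ) loads node A in parallel with R2.
Effective lower resistance at A: R2 ‖ 43.19 = 2.470 MΩ.
V_A = 5.21 × 2.470/(4.44 + 2.470) = 1.862 V.
V_B = V_A × 0.9586 = 1.785 V.

V_B ≈ 1.79 V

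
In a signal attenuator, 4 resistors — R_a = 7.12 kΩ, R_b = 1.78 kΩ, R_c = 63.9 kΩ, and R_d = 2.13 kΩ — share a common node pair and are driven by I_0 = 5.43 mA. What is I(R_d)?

I ≈ 2.15 mA

Conductances: ΣG = 1/7.12 + 1/1.78 + 1/63.9 + 1/2.13 = 1.187 (1/kΩ).
By the current-divider rule, I = I_0 · G_k/ΣG = 5.43 × 0.3954 = 2.147 mA.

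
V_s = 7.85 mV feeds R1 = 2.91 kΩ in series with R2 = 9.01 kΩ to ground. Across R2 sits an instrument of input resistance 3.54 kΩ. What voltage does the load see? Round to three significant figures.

First combine the lower leg with the load: R2 ‖ R_L = 2.541 kΩ.
Now apply the divider: V_out = 7.85 × 0.4662 = 3.660 mV.

V_out ≈ 3.66 mV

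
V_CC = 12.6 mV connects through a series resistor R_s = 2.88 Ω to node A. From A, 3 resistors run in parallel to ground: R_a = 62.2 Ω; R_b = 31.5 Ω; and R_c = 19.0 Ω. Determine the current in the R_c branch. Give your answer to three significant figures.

Equivalent of the parallel group: R_p = 9.955 Ω.
Node voltage V_A = V_CC · R_p/(R_s + R_p) = 12.6 × 0.7756 = 9.773 mV.
I(R_c) = V_A / R_c = 9.773/19.0 = 0.5144 mA.
(Check via current divider: I_total = 0.9817 mA; share G_k/ΣG = 0.5239 → same result.)

I ≈ 0.514 mA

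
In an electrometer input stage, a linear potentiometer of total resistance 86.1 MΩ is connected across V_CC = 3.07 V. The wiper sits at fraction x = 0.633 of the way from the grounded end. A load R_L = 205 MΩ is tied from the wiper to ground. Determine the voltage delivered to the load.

Split the track: R_lower = x·R_p = 54.50 MΩ, R_upper = (1−x)·R_p = 31.60 MΩ.
(x·R_p) ‖ R_L = 43.05 MΩ.
Loaded-divider output: V_out = 3.07 × 0.5767 = 1.771 V.
(Unloaded: V_out = x·V_CC = 1.94 V.)

V_out ≈ 1.77 V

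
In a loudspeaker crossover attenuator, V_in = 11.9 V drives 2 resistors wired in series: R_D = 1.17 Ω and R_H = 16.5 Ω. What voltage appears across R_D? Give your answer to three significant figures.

V ≈ 0.788 V

Series total: ΣR = 1.17 + 16.5 = 17.67 Ω.
By the voltage-divider rule, V = 11.9 × 1.170/17.67 = 0.7879 V.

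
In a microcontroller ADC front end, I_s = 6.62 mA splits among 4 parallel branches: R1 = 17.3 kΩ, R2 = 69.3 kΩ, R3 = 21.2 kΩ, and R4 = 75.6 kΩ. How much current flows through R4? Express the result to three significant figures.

I ≈ 0.660 mA

Total conductance ΣG = 1/17.3 + 1/69.3 + 1/21.2 + 1/75.6 = 0.1326 (units of 1/kΩ).
Current divider: I(R4) = I_s · G_k/ΣG = 6.62 × (0.01323/0.1326) = 6.62 × 0.09973 = 0.6602 mA.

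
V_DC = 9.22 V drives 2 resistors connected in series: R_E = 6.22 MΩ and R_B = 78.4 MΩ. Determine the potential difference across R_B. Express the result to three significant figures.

Series total: ΣR = 6.22 + 78.4 = 84.62 MΩ.
By the voltage-divider rule, V = 9.22 × 78.40/84.62 = 8.542 V.

V ≈ 8.54 V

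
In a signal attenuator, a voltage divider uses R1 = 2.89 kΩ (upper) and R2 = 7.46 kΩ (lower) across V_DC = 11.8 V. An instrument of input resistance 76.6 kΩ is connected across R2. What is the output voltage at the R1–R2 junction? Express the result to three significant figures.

V_out ≈ 8.28 V

R2 ‖ R_L = (7.46 × 76.6)/(7.46 + 76.6) = 6.798 kΩ.
Then V_out = V_DC · R2'/(R1 + R2') = 11.8 × 6.798/9.688 = 8.280 V.
(Unloaded it would be 8.51 V; the load pulls it down.)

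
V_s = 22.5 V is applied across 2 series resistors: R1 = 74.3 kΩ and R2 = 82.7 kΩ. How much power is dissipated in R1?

ΣR = 157.0 kΩ → I = 22.5/157.0 = 0.1433 mA.
P(R1) = I²·R1 = (0.1433)² × 74.3 = 1.526 mW.

P ≈ 1.53 mW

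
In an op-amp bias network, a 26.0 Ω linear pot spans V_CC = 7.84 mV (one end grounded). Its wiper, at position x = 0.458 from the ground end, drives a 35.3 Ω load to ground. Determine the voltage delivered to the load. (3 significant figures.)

V_out ≈ 3.04 mV

Lower segment x·R_p = 11.91 Ω; upper segment (1−x)·R_p = 14.09 Ω.
(x·R_p) ‖ R_L = 8.904 Ω.
Loaded-divider output: V_out = 7.84 × 0.3872 = 3.036 mV.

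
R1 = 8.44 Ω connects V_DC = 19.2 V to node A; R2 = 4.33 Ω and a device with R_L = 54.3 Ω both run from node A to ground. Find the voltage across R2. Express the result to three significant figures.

First combine the lower leg with the load: R2 ‖ R_L = 4.010 Ω.
Now apply the divider: V_out = 19.2 × 0.3221 = 6.184 V.

V_out ≈ 6.18 V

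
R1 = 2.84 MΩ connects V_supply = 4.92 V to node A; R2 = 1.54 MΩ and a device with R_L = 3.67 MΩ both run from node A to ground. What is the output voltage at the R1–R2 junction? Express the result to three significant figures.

The load sits in parallel with R2, giving an effective lower resistance R2' = R2·R_L/(R2+R_L) = 1.085 MΩ.
Then V_out = V_supply · R2'/(R1 + R2') = 4.92 × 1.085/3.925 = 1.360 V.

V_out ≈ 1.36 V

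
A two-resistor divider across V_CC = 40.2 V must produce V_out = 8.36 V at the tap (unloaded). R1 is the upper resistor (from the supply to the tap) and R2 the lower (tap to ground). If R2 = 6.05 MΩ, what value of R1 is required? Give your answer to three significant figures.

R1 ≈ 23.0 MΩ

V_out/V_CC = R2/(R1+R2) = 0.2080.
So R1 = R2 · (V_CC/V_out − 1) = 6.05 × (40.2/8.36 − 1) = 6.05 × 3.809 = 23.04 MΩ.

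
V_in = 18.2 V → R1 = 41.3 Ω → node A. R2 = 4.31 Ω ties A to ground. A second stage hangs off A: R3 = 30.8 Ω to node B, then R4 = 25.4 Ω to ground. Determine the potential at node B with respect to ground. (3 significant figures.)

Looking into the second stage from A: R3 + R4 = 56.20 Ω appears in parallel with R2.
R2 ‖ (R3+R4) = 4.003 Ω.
So V_A = 18.2 × 0.08836 = 1.608 V.
V_B = V_A × 0.4520 = 0.7268 V.

V_B ≈ 0.727 V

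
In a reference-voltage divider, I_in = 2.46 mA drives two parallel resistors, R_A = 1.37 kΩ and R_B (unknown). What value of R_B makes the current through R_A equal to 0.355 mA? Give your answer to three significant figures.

In a two-way split, I_A/I_in = R_B/(R_A + R_B).
With f = 0.1443, R_B = R_A · f/(1−f) = 1.37 × 0.1686 = 0.2310 kΩ.

R_B ≈ 0.231 kΩ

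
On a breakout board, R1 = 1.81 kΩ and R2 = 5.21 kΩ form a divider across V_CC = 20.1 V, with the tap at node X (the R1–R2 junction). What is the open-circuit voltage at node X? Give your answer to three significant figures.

V_th ≈ 14.9 V

With X open, the divider is unloaded: V_th = 20.1 × 5.21/7.020 = 14.92 V.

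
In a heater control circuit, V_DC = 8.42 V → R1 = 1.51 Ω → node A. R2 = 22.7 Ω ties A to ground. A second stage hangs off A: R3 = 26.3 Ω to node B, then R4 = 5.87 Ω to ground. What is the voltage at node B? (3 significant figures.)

V_B ≈ 1.38 V

Looking into the second stage from A: R3 + R4 = 32.17 Ω appears in parallel with R2.
Effective lower resistance at A: R2 ‖ 32.17 = 13.31 Ω.
V_A = 8.42 × 13.31/(1.51 + 13.31) = 7.562 V.
Then the unloaded second divider: V_B = V_A × R4/(R3+R4) = 7.562 × 0.1825 = 1.380 V.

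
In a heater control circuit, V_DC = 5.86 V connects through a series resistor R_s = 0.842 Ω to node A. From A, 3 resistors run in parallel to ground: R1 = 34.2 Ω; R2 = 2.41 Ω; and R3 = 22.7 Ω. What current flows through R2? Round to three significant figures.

I ≈ 1.72 A

Combine the parallel branches: R_p = (1/34.2 + 1/2.41 + 1/22.7)⁻¹ = 2.048 Ω.
V_A by voltage divider: V_A = 5.86 × 2.048/(0.842 + 2.048) = 4.153 V.
Branch current I = V_A/R2 = 4.153/2.41 = 1.723 A.
(Equivalently: I_total = 2.028 A, then current-divider fraction G_k/ΣG = 0.8499.)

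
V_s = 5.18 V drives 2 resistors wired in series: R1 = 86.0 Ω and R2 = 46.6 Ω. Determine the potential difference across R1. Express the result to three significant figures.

Series total: ΣR = 86.0 + 46.6 = 132.6 Ω.
By the voltage-divider rule, V = 5.18 × 86.00/132.6 = 3.360 V.

V ≈ 3.36 V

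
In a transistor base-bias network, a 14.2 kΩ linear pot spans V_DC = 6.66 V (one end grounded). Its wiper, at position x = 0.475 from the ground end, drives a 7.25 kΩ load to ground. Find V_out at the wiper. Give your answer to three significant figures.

Split the track: R_lower = x·R_p = 6.745 kΩ, R_upper = (1−x)·R_p = 7.455 kΩ.
(x·R_p) ‖ R_L = 3.494 kΩ.
Loaded-divider output: V_out = 6.66 × 0.3191 = 2.125 V.

V_out ≈ 2.13 V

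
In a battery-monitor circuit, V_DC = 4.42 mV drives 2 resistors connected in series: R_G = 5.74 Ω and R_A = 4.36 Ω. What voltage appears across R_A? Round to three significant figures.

Total series resistance ΣR = 5.74 + 4.36 = 10.10 Ω.
V = V_DC · R/ΣR = 4.42 × 0.4317 = 1.908 mV.

V ≈ 1.91 mV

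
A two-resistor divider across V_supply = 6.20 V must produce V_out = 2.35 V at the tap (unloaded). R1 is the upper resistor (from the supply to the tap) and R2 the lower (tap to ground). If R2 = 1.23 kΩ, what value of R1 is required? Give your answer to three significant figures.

R1 ≈ 2.02 kΩ

The divider ratio is R2/(R1+R2) = 2.35/6.20 = 0.3790.
So R1 = R2 · (V_supply/V_out − 1) = 1.23 × (6.20/2.35 − 1) = 1.23 × 1.638 = 2.015 kΩ.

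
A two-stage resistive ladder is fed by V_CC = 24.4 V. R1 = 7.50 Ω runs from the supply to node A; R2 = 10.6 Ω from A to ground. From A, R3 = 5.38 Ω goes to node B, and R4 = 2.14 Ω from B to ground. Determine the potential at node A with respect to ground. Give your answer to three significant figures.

The second stage (R3 + R4 = 7.520 Ω) loads node A in parallel with R2.
Effective lower resistance at A: R2 ‖ 7.520 = 4.399 Ω.
V_A = 24.4 × 4.399/(7.50 + 4.399) = 9.021 V.

V_A ≈ 9.02 V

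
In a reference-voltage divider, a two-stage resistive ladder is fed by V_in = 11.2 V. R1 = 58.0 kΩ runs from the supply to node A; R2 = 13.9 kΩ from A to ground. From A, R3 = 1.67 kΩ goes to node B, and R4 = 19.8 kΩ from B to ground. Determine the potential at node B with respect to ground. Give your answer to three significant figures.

Node A sees R2 in parallel with the series input of stage 2, R3 + R4 = 21.47 kΩ.
R2 ‖ (R3+R4) = 8.437 kΩ.
First divider: V_A = V_in · 8.437/(58.0 + 8.437) = 1.422 V.
V_B = V_A × 0.9222 = 1.312 V.

V_B ≈ 1.31 V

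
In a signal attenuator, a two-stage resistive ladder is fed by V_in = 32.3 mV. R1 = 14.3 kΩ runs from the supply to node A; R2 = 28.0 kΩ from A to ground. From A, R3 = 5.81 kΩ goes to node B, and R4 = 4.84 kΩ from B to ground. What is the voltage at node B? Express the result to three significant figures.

V_B ≈ 5.14 mV

Node A sees R2 in parallel with the series input of stage 2, R3 + R4 = 10.65 kΩ.
Effective lower resistance at A: R2 ‖ 10.65 = 7.715 kΩ.
V_A = 32.3 × 7.715/(14.3 + 7.715) = 11.32 mV.
V_B = V_A × 0.4545 = 5.144 mV.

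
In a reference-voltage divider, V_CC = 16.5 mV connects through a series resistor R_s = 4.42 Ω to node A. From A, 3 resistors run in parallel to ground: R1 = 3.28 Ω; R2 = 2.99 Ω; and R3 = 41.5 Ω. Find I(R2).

Equivalent of the parallel group: R_p = 1.507 Ω.
V_A by voltage divider: V_A = 16.5 × 1.507/(4.42 + 1.507) = 4.196 mV.
I(R2) = V_A / R2 = 4.196/2.99 = 1.403 mA.
(Check via current divider: I_total = 2.784 mA; share G_k/ΣG = 0.5041 → same result.)

I ≈ 1.40 mA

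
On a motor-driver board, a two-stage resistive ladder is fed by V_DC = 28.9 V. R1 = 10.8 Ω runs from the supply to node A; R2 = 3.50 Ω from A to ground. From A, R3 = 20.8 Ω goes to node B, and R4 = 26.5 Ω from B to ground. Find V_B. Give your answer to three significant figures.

V_B ≈ 3.75 V

Node A sees R2 in parallel with the series input of stage 2, R3 + R4 = 47.30 Ω.
R2 ‖ (R3+R4) = 3.259 Ω.
First divider: V_A = V_DC · 3.259/(10.8 + 3.259) = 6.699 V.
Stage 2 is unloaded, so V_B = V_A · R4/(R3+R4) = 6.699 × 26.5/47.30 = 3.753 V.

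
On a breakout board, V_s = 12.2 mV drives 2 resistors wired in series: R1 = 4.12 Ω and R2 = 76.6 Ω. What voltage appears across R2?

ΣR = 4.12 + 76.6 = 80.72 Ω.
V = V_s · R/ΣR = 12.2 × 0.9490 = 11.58 mV.

V ≈ 11.6 mV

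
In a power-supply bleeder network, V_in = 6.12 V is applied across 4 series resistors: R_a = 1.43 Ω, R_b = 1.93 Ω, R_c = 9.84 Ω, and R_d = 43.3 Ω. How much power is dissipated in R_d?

ΣR = 56.50 Ω → I = 6.12/56.50 = 0.1083 A.
P = I²R = 0.01173 × 43.3 = 0.5080 W.

P ≈ 0.508 W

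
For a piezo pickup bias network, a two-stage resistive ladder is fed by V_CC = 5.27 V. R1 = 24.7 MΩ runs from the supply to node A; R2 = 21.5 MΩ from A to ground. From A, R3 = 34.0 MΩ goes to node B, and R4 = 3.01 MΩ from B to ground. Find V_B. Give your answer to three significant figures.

The second stage (R3 + R4 = 37.01 MΩ) loads node A in parallel with R2.
R2 ‖ (R3+R4) = 13.60 MΩ.
First divider: V_A = V_CC · 13.60/(24.7 + 13.60) = 1.871 V.
V_B = V_A × 0.08133 = 0.1522 V.

V_B ≈ 0.152 V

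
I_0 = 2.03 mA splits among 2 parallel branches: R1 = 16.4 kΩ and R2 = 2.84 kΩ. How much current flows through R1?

I ≈ 0.300 mA

For two parallel branches, I_k = I_0 · (other R)/(sum of R).
So I = 2.03 × 2.84/19.24 = 0.2996 mA.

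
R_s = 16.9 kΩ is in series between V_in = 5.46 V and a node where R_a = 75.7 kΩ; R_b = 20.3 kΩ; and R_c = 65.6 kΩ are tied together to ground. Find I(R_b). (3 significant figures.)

Combine the parallel branches: R_p = (1/75.7 + 1/20.3 + 1/65.6)⁻¹ = 12.87 kΩ.
Node voltage V_A = V_in · R_p/(R_s + R_p) = 5.46 × 0.4323 = 2.360 V.
Branch current I = V_A/R_b = 2.360/20.3 = 0.1163 mA.
(Check via current divider: I_total = 0.1834 mA; share G_k/ΣG = 0.6339 → same result.)

I ≈ 0.116 mA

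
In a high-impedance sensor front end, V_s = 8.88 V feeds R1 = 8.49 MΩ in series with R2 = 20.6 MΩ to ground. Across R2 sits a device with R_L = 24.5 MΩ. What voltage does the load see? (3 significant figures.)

The load sits in parallel with R2, giving an effective lower resistance R2' = R2·R_L/(R2+R_L) = 11.19 MΩ.
Now apply the divider: V_out = 8.88 × 0.5686 = 5.049 V.

V_out ≈ 5.05 V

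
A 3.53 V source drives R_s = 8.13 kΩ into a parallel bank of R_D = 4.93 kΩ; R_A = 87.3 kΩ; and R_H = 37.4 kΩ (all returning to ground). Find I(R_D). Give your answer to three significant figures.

Parallel bank: R_p = 1/(1/4.93 + 1/87.3 + 1/37.4) = 4.149 kΩ.
V_A = 3.53 × 4.149/12.28 = 1.193 V.
Branch current I = V_A/R_D = 1.193/4.93 = 0.2419 mA.
(Check via current divider: I_total = 0.2875 mA; share G_k/ΣG = 0.8415 → same result.)

I ≈ 0.242 mA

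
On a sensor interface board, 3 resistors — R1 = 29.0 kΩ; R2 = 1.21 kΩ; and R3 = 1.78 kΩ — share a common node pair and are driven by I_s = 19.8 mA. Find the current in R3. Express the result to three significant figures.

I ≈ 7.82 mA

ΣG = 1/29.0 + 1/1.21 + 1/1.78 = 1.423.
Current divider: I(R3) = I_s · G_k/ΣG = 19.8 × (0.5618/1.423) = 19.8 × 0.3949 = 7.819 mA.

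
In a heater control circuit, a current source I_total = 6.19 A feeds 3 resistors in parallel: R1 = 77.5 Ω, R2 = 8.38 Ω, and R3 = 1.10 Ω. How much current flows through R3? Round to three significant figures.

Total conductance ΣG = 1/77.5 + 1/8.38 + 1/1.10 = 1.041 (units of 1/Ω).
By the current-divider rule, I = I_total · G_k/ΣG = 6.19 × 0.8730 = 5.404 A.

I ≈ 5.40 A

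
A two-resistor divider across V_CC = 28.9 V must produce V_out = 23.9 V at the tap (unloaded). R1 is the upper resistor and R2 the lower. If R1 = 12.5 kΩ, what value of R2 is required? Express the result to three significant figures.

V_out/V_CC = R2/(R1+R2) = 0.8270.
Rearranging, R2 = R1·k/(1−k) = 12.5 × 4.780 = 59.75 kΩ.

R2 ≈ 59.8 kΩ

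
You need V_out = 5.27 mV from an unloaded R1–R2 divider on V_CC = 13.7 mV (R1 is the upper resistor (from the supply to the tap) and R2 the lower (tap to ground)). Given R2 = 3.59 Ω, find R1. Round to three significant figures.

R1 ≈ 5.74 Ω

Required fraction k = V_out/V_CC = 0.3847.
Rearranging, R1 = R2·(1−k)/k = 3.59 × 1.600 = 5.743 Ω.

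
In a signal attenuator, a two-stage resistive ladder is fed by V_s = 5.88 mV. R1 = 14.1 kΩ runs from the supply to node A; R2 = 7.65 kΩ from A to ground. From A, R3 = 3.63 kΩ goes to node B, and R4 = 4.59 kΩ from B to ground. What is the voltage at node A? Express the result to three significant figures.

Looking into the second stage from A: R3 + R4 = 8.220 kΩ appears in parallel with R2.
R2 ‖ (R3+R4) = 3.962 kΩ.
First divider: V_A = V_s · 3.962/(14.1 + 3.962) = 1.290 mV.

V_A ≈ 1.29 mV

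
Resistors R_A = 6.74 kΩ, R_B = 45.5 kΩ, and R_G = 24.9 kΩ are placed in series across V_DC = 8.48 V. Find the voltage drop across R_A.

ΣR = 6.74 + 45.5 + 24.9 = 77.14 kΩ.
Voltage divider: V = V_DC · (6.740 / 77.14) = 8.48 × 0.08737 = 0.7409 V.

V ≈ 0.741 V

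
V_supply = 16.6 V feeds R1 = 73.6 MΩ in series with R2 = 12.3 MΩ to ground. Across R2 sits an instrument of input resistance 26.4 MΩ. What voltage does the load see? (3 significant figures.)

R2 ‖ R_L = (12.3 × 26.4)/(12.3 + 26.4) = 8.391 MΩ.
Voltage divider with the loaded lower leg: V_out = 16.6 × 8.391/(73.6 + 8.391) = 16.6 × 0.1023 = 1.699 V.
(Unloaded it would be 2.38 V; the load pulls it down.)

V_out ≈ 1.70 V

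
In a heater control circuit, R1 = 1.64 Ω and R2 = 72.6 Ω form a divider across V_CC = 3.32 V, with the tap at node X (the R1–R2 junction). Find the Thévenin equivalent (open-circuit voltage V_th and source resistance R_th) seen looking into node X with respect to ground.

V_th ≈ 3.25 V, R_th ≈ 1.60 Ω

With X open, the divider is unloaded: V_th = 3.32 × 72.6/74.24 = 3.247 V.
Zeroing V_CC shorts the top of R1 to ground, so R_th = R1 ‖ R2 = 1.604 Ω.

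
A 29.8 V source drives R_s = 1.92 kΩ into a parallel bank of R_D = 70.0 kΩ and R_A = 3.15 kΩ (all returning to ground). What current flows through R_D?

I ≈ 0.260 mA

Parallel bank: R_p = 1/(1/70.0 + 1/3.15) = 3.014 kΩ.
Node voltage V_A = V_CC · R_p/(R_s + R_p) = 29.8 × 0.6109 = 18.20 V.
I(R_D) = V_A / R_D = 18.20/70.0 = 0.2601 mA.
(Equivalently: I_total = 6.039 mA, then current-divider fraction G_k/ΣG = 0.04306.)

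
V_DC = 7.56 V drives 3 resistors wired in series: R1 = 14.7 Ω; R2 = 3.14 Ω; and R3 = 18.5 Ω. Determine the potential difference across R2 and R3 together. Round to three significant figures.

V ≈ 4.50 V

Series total: ΣR = 14.7 + 3.14 + 18.5 = 36.34 Ω.
R_{R2..R3} = 3.14 + 18.5 = 21.64 Ω.
V = V_DC · R/ΣR = 7.56 × 0.5955 = 4.502 V.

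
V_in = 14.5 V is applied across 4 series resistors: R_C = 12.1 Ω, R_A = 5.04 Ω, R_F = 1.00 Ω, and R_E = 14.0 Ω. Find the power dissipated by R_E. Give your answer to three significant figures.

P ≈ 2.85 W

ΣR = 32.14 Ω → I = 14.5/32.14 = 0.4512 A.
P = I²R = 0.2035 × 14.0 = 2.850 W.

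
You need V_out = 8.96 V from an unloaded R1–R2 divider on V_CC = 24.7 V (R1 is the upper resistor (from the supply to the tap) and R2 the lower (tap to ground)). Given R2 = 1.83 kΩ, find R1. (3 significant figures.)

R1 ≈ 3.21 kΩ

Required fraction k = V_out/V_CC = 0.3628.
R1 = R2·(1/k − 1) = 1.83 × 1.757 = 3.215 kΩ.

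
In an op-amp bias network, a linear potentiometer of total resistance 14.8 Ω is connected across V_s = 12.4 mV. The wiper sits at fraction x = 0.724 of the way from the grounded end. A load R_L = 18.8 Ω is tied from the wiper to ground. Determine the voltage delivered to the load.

V_out ≈ 7.76 mV

The pot divides into 4.085 Ω above the wiper and 10.72 Ω below.
Lower segment in parallel with the load: 10.72 ‖ 18.8 = 6.825 Ω.
Then V_out = V_s · 6.825/(4.085 + 6.825) = 7.757 mV.
(Unloaded: V_out = x·V_s = 8.98 mV.)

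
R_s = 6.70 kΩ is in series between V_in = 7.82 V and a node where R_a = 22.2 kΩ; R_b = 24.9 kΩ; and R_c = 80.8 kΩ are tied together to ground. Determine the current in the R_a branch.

I ≈ 0.213 mA

Equivalent of the parallel group: R_p = 10.25 kΩ.
V_A = 7.82 × 10.25/16.95 = 4.729 V.
I(R_a) = V_A / R_a = 4.729/22.2 = 0.2130 mA.
(Check via current divider: I_total = 0.4614 mA; share G_k/ΣG = 0.4616 → same result.)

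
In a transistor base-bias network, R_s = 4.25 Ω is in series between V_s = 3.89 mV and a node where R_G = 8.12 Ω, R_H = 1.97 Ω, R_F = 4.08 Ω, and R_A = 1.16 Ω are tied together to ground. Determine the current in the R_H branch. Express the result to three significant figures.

Parallel bank: R_p = 1/(1/8.12 + 1/1.97 + 1/4.08 + 1/1.16) = 0.5754 Ω.
Node voltage V_A = V_s · R_p/(R_s + R_p) = 3.89 × 0.1192 = 0.4639 mV.
Branch current I = V_A/R_H = 0.4639/1.97 = 0.2355 mA.

I ≈ 0.235 mA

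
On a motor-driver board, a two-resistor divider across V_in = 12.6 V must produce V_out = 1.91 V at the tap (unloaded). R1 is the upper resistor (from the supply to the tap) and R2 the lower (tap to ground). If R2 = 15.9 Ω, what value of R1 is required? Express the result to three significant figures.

V_out/V_in = R2/(R1+R2) = 0.1516.
So R1 = R2 · (V_in/V_out − 1) = 15.9 × (12.6/1.91 − 1) = 15.9 × 5.597 = 88.99 Ω.

R1 ≈ 89.0 Ω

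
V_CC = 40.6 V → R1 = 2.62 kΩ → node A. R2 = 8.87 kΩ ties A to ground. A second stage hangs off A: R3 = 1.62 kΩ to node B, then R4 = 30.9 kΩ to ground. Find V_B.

V_B ≈ 28.0 V

The second stage (R3 + R4 = 32.52 kΩ) loads node A in parallel with R2.
Effective lower resistance at A: R2 ‖ 32.52 = 6.969 kΩ.
First divider: V_A = V_CC · 6.969/(2.62 + 6.969) = 29.51 V.
Then the unloaded second divider: V_B = V_A × R4/(R3+R4) = 29.51 × 0.9502 = 28.04 V.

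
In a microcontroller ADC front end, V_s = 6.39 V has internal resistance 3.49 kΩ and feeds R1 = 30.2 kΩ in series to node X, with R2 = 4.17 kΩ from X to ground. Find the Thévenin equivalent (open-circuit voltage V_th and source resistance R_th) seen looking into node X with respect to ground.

R1' = 3.49 + 30.2 = 33.69 kΩ (source resistance + R1).
V_th is the unloaded tap voltage: V_s · R2/(R1'+R2) = 6.39 × 0.1101 = 0.7038 V.
With V_s suppressed (replaced by a short), R_th = R1' ‖ R2 = (33.69 × 4.17)/(33.69 + 4.17) = 3.711 kΩ.

V_th ≈ 0.704 V, R_th ≈ 3.71 kΩ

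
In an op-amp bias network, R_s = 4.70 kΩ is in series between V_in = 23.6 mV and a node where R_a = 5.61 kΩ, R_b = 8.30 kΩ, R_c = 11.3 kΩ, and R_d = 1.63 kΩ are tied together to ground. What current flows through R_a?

I ≈ 0.738 µA

Parallel bank: R_p = 1/(1/5.61 + 1/8.30 + 1/11.3 + 1/1.63) = 0.9993 kΩ.
V_A = 23.6 × 0.9993/5.699 = 4.138 mV.
Branch current I = V_A/R_a = 4.138/5.61 = 0.7376 µA.
(Equivalently: I_total = 4.141 µA, then current-divider fraction G_k/ΣG = 0.1781.)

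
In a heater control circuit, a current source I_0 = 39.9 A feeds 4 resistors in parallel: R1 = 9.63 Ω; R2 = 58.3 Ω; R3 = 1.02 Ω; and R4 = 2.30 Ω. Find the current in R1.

I ≈ 2.70 A

Total conductance ΣG = 1/9.63 + 1/58.3 + 1/1.02 + 1/2.30 = 1.536 (units of 1/Ω).
Current divider: I(R1) = I_0 · G_k/ΣG = 39.9 × (0.1038/1.536) = 39.9 × 0.06760 = 2.697 A.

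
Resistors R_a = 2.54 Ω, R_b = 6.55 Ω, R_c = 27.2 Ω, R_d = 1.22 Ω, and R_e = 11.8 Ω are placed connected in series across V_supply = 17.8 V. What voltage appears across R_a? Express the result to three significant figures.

Series total: ΣR = 2.54 + 6.55 + 27.2 + 1.22 + 11.8 = 49.31 Ω.
Voltage divider: V = V_supply · (2.540 / 49.31) = 17.8 × 0.05151 = 0.9169 V.

V ≈ 0.917 V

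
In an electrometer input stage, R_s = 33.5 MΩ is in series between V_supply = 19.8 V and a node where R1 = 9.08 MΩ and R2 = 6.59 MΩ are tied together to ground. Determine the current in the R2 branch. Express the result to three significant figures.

Parallel bank: R_p = 1/(1/9.08 + 1/6.59) = 3.819 MΩ.
V_A = 19.8 × 3.819/37.32 = 2.026 V.
Branch current I = V_A/R2 = 2.026/6.59 = 0.3074 µA.

I ≈ 0.307 µA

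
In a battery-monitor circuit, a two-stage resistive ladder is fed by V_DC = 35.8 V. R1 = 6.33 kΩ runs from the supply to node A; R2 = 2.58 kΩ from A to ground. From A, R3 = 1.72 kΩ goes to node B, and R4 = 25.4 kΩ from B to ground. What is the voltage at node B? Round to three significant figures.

The second stage (R3 + R4 = 27.12 kΩ) loads node A in parallel with R2.
Effective lower resistance at A: R2 ‖ 27.12 = 2.356 kΩ.
First divider: V_A = V_DC · 2.356/(6.33 + 2.356) = 9.710 V.
Stage 2 is unloaded, so V_B = V_A · R4/(R3+R4) = 9.710 × 25.4/27.12 = 9.094 V.

V_B ≈ 9.09 V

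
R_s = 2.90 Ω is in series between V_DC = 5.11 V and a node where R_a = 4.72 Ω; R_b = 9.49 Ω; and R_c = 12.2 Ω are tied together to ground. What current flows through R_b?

Equivalent of the parallel group: R_p = 2.505 Ω.
Node voltage V_A = V_DC · R_p/(R_s + R_p) = 5.11 × 0.4635 = 2.368 V.
I(R_b) = V_A / R_b = 2.368/9.49 = 0.2496 A.
(Check via current divider: I_total = 0.9454 A; share G_k/ΣG = 0.2640 → same result.)

I ≈ 0.250 A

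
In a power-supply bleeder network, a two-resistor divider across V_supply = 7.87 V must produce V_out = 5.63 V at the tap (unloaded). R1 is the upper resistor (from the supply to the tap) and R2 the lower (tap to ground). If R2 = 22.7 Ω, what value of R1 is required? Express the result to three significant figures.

The divider ratio is R2/(R1+R2) = 5.63/7.87 = 0.7154.
So R1 = R2 · (V_supply/V_out − 1) = 22.7 × (7.87/5.63 − 1) = 22.7 × 0.3979 = 9.032 Ω.

R1 ≈ 9.03 Ω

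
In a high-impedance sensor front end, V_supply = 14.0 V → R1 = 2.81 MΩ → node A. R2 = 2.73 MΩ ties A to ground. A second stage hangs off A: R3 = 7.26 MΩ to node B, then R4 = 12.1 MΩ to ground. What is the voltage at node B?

V_B ≈ 4.02 V

Node A sees R2 in parallel with the series input of stage 2, R3 + R4 = 19.36 MΩ.
Effective lower resistance at A: R2 ‖ 19.36 = 2.393 MΩ.
First divider: V_A = V_supply · 2.393/(2.81 + 2.393) = 6.438 V.
Then the unloaded second divider: V_B = V_A × R4/(R3+R4) = 6.438 × 0.6250 = 4.024 V.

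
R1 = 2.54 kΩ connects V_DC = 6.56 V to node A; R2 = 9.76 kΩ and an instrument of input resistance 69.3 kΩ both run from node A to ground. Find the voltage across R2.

V_out ≈ 5.06 V

First combine the lower leg with the load: R2 ‖ R_L = 8.555 kΩ.
Then V_out = V_DC · R2'/(R1 + R2') = 6.56 × 8.555/11.10 = 5.058 V.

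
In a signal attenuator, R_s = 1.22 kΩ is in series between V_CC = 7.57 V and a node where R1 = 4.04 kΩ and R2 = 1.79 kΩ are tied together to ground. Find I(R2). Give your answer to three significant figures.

Equivalent of the parallel group: R_p = 1.240 kΩ.
Node voltage V_A = V_CC · R_p/(R_s + R_p) = 7.57 × 0.5041 = 3.816 V.
I(R2) = V_A / R2 = 3.816/1.79 = 2.132 mA.
(Check via current divider: I_total = 3.077 mA; share G_k/ΣG = 0.6930 → same result.)

I ≈ 2.13 mA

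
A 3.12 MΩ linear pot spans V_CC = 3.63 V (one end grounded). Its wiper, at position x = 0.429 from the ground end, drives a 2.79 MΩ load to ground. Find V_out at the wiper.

Split the track: R_lower = x·R_p = 1.338 MΩ, R_upper = (1−x)·R_p = 1.782 MΩ.
R_L loads the lower segment: effective lower R = 0.9045 MΩ.
Loaded-divider output: V_out = 3.63 × 0.3368 = 1.222 V.

V_out ≈ 1.22 V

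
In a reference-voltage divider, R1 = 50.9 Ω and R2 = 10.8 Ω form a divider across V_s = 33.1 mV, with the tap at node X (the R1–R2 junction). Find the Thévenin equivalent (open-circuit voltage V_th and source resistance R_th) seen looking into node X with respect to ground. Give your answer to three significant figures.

V_th ≈ 5.79 mV, R_th ≈ 8.91 Ω

With X open, the divider is unloaded: V_th = 33.1 × 10.8/61.70 = 5.794 mV.
Zeroing V_s shorts the top of R1 to ground, so R_th = R1 ‖ R2 = 8.910 Ω.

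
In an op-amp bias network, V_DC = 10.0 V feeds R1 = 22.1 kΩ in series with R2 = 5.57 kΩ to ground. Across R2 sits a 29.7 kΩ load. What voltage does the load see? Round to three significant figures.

V_out ≈ 1.75 V

First combine the lower leg with the load: R2 ‖ R_L = 4.690 kΩ.
Voltage divider with the loaded lower leg: V_out = 10.0 × 4.690/(22.1 + 4.690) = 10.0 × 0.1751 = 1.751 V.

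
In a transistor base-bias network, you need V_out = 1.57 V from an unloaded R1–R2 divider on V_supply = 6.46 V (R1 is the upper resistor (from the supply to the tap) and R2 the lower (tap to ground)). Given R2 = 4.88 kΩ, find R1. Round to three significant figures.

The divider ratio is R2/(R1+R2) = 1.57/6.46 = 0.2430.
Rearranging, R1 = R2·(1−k)/k = 4.88 × 3.115 = 15.20 kΩ.

R1 ≈ 15.2 kΩ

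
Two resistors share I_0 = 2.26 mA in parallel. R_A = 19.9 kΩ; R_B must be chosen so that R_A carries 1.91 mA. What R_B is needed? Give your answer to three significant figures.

R_B ≈ 109 kΩ

In a two-way split, I_A/I_0 = R_B/(R_A + R_B).
1.91/2.26 = R_B/(R_A + R_B) → R_B = R_A · (0.8451)/(1 − 0.8451) = 19.9 × 5.457 = 108.6 kΩ.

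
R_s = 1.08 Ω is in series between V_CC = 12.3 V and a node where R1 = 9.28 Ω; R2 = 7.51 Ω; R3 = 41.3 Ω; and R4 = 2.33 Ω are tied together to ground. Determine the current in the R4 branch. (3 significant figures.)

I ≈ 3.02 A

Equivalent of the parallel group: R_p = 1.440 Ω.
Node voltage V_A = V_CC · R_p/(R_s + R_p) = 12.3 × 0.5715 = 7.029 V.
Branch current I = V_A/R4 = 7.029/2.33 = 3.017 A.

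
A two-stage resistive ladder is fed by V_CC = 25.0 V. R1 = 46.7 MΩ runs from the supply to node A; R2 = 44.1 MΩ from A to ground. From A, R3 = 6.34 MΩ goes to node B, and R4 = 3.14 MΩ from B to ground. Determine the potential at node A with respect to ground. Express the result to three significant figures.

V_A ≈ 3.58 V

Looking into the second stage from A: R3 + R4 = 9.480 MΩ appears in parallel with R2.
Effective lower resistance at A: R2 ‖ 9.480 = 7.803 MΩ.
So V_A = 25.0 × 0.1432 = 3.579 V.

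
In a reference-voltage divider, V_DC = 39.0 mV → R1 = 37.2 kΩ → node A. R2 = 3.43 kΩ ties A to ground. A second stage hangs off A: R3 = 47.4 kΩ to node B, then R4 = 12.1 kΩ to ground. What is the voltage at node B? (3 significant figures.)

V_B ≈ 0.636 mV

Looking into the second stage from A: R3 + R4 = 59.50 kΩ appears in parallel with R2.
R2 ‖ (R3+R4) = 3.243 kΩ.
V_A = 39.0 × 3.243/(37.2 + 3.243) = 3.127 mV.
V_B = V_A × 0.2034 = 0.6360 mV.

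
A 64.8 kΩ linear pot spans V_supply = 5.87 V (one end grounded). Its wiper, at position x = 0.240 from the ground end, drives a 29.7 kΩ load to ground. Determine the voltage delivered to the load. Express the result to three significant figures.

V_out ≈ 1.01 V

Split the track: R_lower = x·R_p = 15.55 kΩ, R_upper = (1−x)·R_p = 49.25 kΩ.
R_L loads the lower segment: effective lower R = 10.21 kΩ.
V_out = 5.87 × 10.21/(49.25 + 10.21) = 1.008 V.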